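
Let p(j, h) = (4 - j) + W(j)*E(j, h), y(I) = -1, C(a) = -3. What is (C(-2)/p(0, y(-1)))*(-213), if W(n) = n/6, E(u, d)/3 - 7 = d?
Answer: 639/4 ≈ 159.75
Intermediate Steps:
E(u, d) = 21 + 3*d
W(n) = n/6 (W(n) = n*(1/6) = n/6)
p(j, h) = 4 - j + j*(21 + 3*h)/6 (p(j, h) = (4 - j) + (j/6)*(21 + 3*h) = (4 - j) + j*(21 + 3*h)/6 = 4 - j + j*(21 + 3*h)/6)
(C(-2)/p(0, y(-1)))*(-213) = -3/(4 + (5/2)*0 + (1/2)*(-1)*0)*(-213) = -3/(4 + 0 + 0)*(-213) = -3/4*(-213) = 639/4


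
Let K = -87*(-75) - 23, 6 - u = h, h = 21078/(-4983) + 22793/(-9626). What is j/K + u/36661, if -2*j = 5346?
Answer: -391377268449407/952811018204023 ≈ -0.41076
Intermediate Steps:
j = -2673 (j = -1/2*5346 = -2673)
h = -105491449/15988786 (h = 21078*(-1/4983) + 22793*(-1/9626) = -7026/1661 - 22793/9626 = -105491449/15988786 ≈ -6.5978)
u = 201424165/15988786 (u = 6 - 1*(-105491449/15988786) = 6 + 105491449/15988786 = 201424165/15988786 ≈ 12.598)
K = 6502 (K = 6525 - 23 = 6502)
j/K + u/36661 = -2673/6502 + (201424165/15988786)/36661 = -2673*1/6502 + (201424165/15988786)*(1/36661) = -2673/6502 + 201424165/586164883546 = -391377268449407/952811018204023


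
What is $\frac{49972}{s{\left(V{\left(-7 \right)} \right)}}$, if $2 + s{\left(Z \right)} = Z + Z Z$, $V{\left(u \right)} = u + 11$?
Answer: $\frac{24986}{9} \approx 2776.2$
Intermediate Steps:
$V{\left(u \right)} = 11 + u$
$s{\left(Z \right)} = -2 + Z + Z^{2}$ ($s{\left(Z \right)} = -2 + \left(Z + Z Z\right) = -2 + \left(Z + Z^{2}\right) = -2 + Z + Z^{2}$)
$\frac{49972}{s{\left(V{\left(-7 \right)} \right)}} = \frac{49972}{-2 + \left(11 - 7\right) + \left(11 - 7\right)^{2}} = \frac{49972}{-2 + 4 + 4^{2}} = \frac{49972}{-2 + 4 + 16} = \frac{49972}{18} = 49972 \cdot \frac{1}{18} = \frac{24986}{9}$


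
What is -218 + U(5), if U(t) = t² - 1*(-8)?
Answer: -185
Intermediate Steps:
U(t) = 8 + t² (U(t) = t² + 8 = 8 + t²)
-218 + U(5) = -218 + (8 + 5²) = -218 + (8 + 25) = -218 + 33 = -185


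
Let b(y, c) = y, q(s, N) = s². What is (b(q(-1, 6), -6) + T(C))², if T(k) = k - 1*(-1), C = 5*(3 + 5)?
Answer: 1764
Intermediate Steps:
C = 40 (C = 5*8 = 40)
T(k) = 1 + k (T(k) = k + 1 = 1 + k)
(b(q(-1, 6), -6) + T(C))² = ((-1)² + (1 + 40))² = (1 + 41)² = 42² = 1764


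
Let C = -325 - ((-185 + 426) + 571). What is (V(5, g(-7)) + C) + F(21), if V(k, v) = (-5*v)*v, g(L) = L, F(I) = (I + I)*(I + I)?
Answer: 382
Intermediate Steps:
F(I) = 4*I² (F(I) = (2*I)*(2*I) = 4*I²)
C = -1137 (C = -325 - (241 + 571) = -325 - 1*812 = -325 - 812 = -1137)
V(k, v) = -5*v²
(V(5, g(-7)) + C) + F(21) = (-5*(-7)² - 1137) + 4*21² = (-5*49 - 1137) + 4*441 = (-245 - 1137) + 1764 = -1382 + 1764 = 382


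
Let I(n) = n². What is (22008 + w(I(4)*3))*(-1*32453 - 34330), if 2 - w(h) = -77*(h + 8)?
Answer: -1757862126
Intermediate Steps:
w(h) = 618 + 77*h (w(h) = 2 - (-77)*(h + 8) = 2 - (-77)*(8 + h) = 2 - (-616 - 77*h) = 2 + (616 + 77*h) = 618 + 77*h)
(22008 + w(I(4)*3))*(-1*32453 - 34330) = (22008 + (618 + 77*(4²*3)))*(-1*32453 - 34330) = (22008 + (618 + 77*(16*3)))*(-32453 - 34330) = (22008 + (618 + 77*48))*(-66783) = (22008 + (618 + 3696))*(-66783) = (22008 + 4314)*(-66783) = 26322*(-66783) = -1757862126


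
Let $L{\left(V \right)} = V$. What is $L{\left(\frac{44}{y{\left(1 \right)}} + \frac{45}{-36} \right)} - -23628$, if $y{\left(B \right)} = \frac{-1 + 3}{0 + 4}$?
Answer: $\frac{94859}{4} \approx 23715.0$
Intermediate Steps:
$y{\left(B \right)} = \frac{1}{2}$ ($y{\left(B \right)} = \frac{2}{4} = 2 \cdot \frac{1}{4} = \frac{1}{2}$)
$L{\left(\frac{44}{y{\left(1 \right)}} + \frac{45}{-36} \right)} - -23628 = \left(44 \frac{1}{\frac{1}{2}} + \frac{45}{-36}\right) - -23628 = \left(44 \cdot 2 + 45 \left(- \frac{1}{36}\right)\right) + 23628 = \left(88 - \frac{5}{4}\right) + 23628 = \frac{347}{4} + 23628 = \frac{94859}{4}$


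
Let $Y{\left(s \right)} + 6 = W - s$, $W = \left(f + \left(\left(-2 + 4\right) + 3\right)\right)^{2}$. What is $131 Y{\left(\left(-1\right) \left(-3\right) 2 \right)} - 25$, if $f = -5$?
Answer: $-1597$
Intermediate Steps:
$W = 0$ ($W = \left(-5 + \left(\left(-2 + 4\right) + 3\right)\right)^{2} = \left(-5 + \left(2 + 3\right)\right)^{2} = \left(-5 + 5\right)^{2} = 0^{2} = 0$)
$Y{\left(s \right)} = -6 - s$ ($Y{\left(s \right)} = -6 + \left(0 - s\right) = -6 - s$)
$131 Y{\left(\left(-1\right) \left(-3\right) 2 \right)} - 25 = 131 \left(-6 - \left(-1\right) \left(-3\right) 2\right) - 25 = 131 \left(-6 - 3 \cdot 2\right) - 25 = 131 \left(-6 - 6\right) - 25 = 131 \left(-12\right) - 25 = -1572 - 25 = -1597$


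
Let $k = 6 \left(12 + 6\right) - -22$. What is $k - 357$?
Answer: $-227$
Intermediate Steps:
$k = 130$ ($k = 6 \cdot 18 + 22 = 108 + 22 = 130$)
$k - 357 = 130 - 357 = -227$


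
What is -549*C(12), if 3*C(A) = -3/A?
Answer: 183/4 ≈ 45.750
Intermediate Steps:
C(A) = -1/A (C(A) = (-3/A)/3 = -1/A)
-549*C(12) = -(-549)/12 = -549*(-1/12) = 183/4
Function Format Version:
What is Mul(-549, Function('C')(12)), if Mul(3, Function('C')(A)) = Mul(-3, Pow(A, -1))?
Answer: Rational(183, 4) ≈ 45.750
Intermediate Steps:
Function('C')(A) = Mul(-1, Pow(A, -1)) (Function('C')(A) = Mul(Rational(1, 3), Mul(-3, Pow(A, -1))) = Mul(-1, Pow(A, -1)))
Mul(-549, Function('C')(12)) = Mul(-549, Mul(-1, Pow(12, -1))) = Mul(-549, Mul(-1, Rational(1, 12))) = Mul(-549, Rational(-1, 12)) = Rational(183, 4)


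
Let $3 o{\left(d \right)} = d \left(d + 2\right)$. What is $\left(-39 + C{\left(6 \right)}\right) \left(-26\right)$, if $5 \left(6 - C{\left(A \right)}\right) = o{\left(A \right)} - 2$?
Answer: $\frac{4654}{5} \approx 930.8$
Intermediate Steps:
$o{\left(d \right)} = \frac{d \left(2 + d\right)}{3}$ ($o{\left(d \right)} = \frac{d \left(d + 2\right)}{3} = \frac{d \left(2 + d\right)}{3}$)
$C{\left(A \right)} = \frac{32}{5} - \frac{A \left(2 + A\right)}{15}$ ($C{\left(A \right)} = 6 - \frac{\frac{A \left(2 + A\right)}{3} - 2}{5} = 6 - \frac{-2 + \frac{A \left(2 + A\right)}{3}}{5} = 6 - \left(- \frac{2}{5} + \frac{A \left(2 + A\right)}{15}\right) = \frac{32}{5} - \frac{A \left(2 + A\right)}{15}$)
$\left(-39 + C{\left(6 \right)}\right) \left(-26\right) = \left(-39 + \left(\frac{32}{5} - \frac{2 \left(2 + 6\right)}{5}\right)\right) \left(-26\right) = \left(-39 + \left(\frac{32}{5} - \frac{2}{5} \cdot 8\right)\right) \left(-26\right) = \left(-39 + \left(\frac{32}{5} - \frac{16}{5}\right)\right) \left(-26\right) = \left(-39 + \frac{16}{5}\right) \left(-26\right) = \left(- \frac{179}{5}\right) \left(-26\right) = \frac{4654}{5}$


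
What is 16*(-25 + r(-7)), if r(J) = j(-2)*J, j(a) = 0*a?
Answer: -400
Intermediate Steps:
j(a) = 0
r(J) = 0 (r(J) = 0*J = 0)
16*(-25 + r(-7)) = 16*(-25 + 0) = 16*(-25) = -400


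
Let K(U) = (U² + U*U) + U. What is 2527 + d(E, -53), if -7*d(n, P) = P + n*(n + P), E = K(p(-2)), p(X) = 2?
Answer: 2596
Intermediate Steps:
K(U) = U + 2*U² (K(U) = (U² + U²) + U = 2*U² + U = U + 2*U²)
E = 10 (E = 2*(1 + 2*2) = 2*(1 + 4) = 2*5 = 10)
d(n, P) = -P/7 - n*(P + n)/7 (d(n, P) = -(P + n*(n + P))/7 = -(P + n*(P + n))/7 = -P/7 - n*(P + n)/7)
2527 + d(E, -53) = 2527 + (-⅐*(-53) - ⅐*10² - ⅐*(-53)*10) = 2527 + (53/7 - ⅐*100 + 530/7) = 2527 + (53/7 - 100/7 + 530/7) = 2527 + 69 = 2596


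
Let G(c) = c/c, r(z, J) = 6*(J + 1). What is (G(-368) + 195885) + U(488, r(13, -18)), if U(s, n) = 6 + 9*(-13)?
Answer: 195775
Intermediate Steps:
r(z, J) = 6 + 6*J (r(z, J) = 6*(1 + J) = 6 + 6*J)
U(s, n) = -111 (U(s, n) = 6 - 117 = -111)
G(c) = 1
(G(-368) + 195885) + U(488, r(13, -18)) = (1 + 195885) - 111 = 195886 - 111 = 195775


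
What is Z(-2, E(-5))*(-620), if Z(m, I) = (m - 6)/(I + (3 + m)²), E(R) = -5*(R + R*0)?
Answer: 2480/13 ≈ 190.77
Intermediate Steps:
E(R) = -5*R (E(R) = -5*(R + 0) = -5*R)
Z(m, I) = (-6 + m)/(I + (3 + m)²)
Z(-2, E(-5))*(-620) = ((-6 - 2)/(-5*(-5) + (3 - 2)²))*(-620) = (-8/(25 + 1²))*(-620) = (-8/(25 + 1))*(-620) = (-8/26)*(-620) = ((1/26)*(-8))*(-620) = -4/13*(-620) = 2480/13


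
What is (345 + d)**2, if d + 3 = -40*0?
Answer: 116964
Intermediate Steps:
d = -3 (d = -3 - 40*0 = -3 + 0 = -3)
(345 + d)**2 = (345 - 3)**2 = 342**2 = 116964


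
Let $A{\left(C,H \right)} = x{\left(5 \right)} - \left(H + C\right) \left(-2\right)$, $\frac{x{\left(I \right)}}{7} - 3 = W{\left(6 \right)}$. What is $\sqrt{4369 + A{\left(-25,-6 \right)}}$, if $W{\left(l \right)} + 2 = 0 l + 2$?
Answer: $2 \sqrt{1082} \approx 65.788$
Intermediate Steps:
$W{\left(l \right)} = 0$ ($W{\left(l \right)} = -2 + \left(0 l + 2\right) = -2 + \left(0 + 2\right) = -2 + 2 = 0$)
$x{\left(I \right)} = 21$ ($x{\left(I \right)} = 21 + 7 \cdot 0 = 21 + 0 = 21$)
$A{\left(C,H \right)} = 21 + 2 C + 2 H$ ($A{\left(C,H \right)} = 21 - \left(H + C\right) \left(-2\right) = 21 - \left(C + H\right) \left(-2\right) = 21 - \left(- 2 C - 2 H\right) = 21 + \left(2 C + 2 H\right) = 21 + 2 C + 2 H$)
$\sqrt{4369 + A{\left(-25,-6 \right)}} = \sqrt{4369 + \left(21 + 2 \left(-25\right) + 2 \left(-6\right)\right)} = \sqrt{4369 - 41} = \sqrt{4328} = 2 \sqrt{1082}$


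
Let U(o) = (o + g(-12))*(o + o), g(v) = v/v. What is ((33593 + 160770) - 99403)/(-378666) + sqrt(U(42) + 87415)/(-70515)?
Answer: -47480/189333 - sqrt(91027)/70515 ≈ -0.25505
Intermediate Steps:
g(v) = 1
U(o) = 2*o*(1 + o) (U(o) = (o + 1)*(o + o) = (1 + o)*(2*o) = 2*o*(1 + o))
((33593 + 160770) - 99403)/(-378666) + sqrt(U(42) + 87415)/(-70515) = ((33593 + 160770) - 99403)/(-378666) + sqrt(2*42*(1 + 42) + 87415)/(-70515) = (194363 - 99403)*(-1/378666) + sqrt(2*42*43 + 87415)*(-1/70515) = 94960*(-1/378666) + sqrt(3612 + 87415)*(-1/70515) = -47480/189333 + sqrt(91027)*(-1/70515) = -47480/189333 - sqrt(91027)/70515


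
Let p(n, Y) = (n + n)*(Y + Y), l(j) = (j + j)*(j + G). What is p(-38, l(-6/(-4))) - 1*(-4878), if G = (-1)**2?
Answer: 3738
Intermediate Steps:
G = 1
l(j) = 2*j*(1 + j) (l(j) = (j + j)*(j + 1) = (2*j)*(1 + j) = 2*j*(1 + j))
p(n, Y) = 4*Y*n (p(n, Y) = (2*n)*(2*Y) = 4*Y*n)
p(-38, l(-6/(-4))) - 1*(-4878) = 4*(2*(-6/(-4))*(1 - 6/(-4)))*(-38) - 1*(-4878) = 4*(2*(-6*(-1/4))*(1 - 6*(-1/4)))*(-38) + 4878 = 4*(2*(3/2)*(1 + 3/2))*(-38) + 4878 = 4*(2*(3/2)*(5/2))*(-38) + 4878 = 4*(15/2)*(-38) + 4878 = -1140 + 4878 = 3738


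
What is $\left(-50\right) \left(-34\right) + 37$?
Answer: $1737$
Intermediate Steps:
$\left(-50\right) \left(-34\right) + 37 = 1700 + 37 = 1737$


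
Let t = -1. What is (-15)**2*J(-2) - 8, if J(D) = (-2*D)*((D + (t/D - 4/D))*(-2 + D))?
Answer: -1808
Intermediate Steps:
J(D) = -2*D*(-2 + D)*(D - 5/D) (J(D) = (-2*D)*((D + (-1/D - 4/D))*(-2 + D)) = (-2*D)*((D - 5/D)*(-2 + D)) = (-2*D)*((-2 + D)*(D - 5/D)) = -2*D*(-2 + D)*(D - 5/D))
(-15)**2*J(-2) - 8 = (-15)**2*(-20 - 2*(-2)**3 + 4*(-2)**2 + 10*(-2)) - 8 = 225*(-20 - 2*(-8) + 4*4 - 20) - 8 = 225*(-20 + 16 + 16 - 20) - 8 = 225*(-8) - 8 = -1800 - 8 = -1808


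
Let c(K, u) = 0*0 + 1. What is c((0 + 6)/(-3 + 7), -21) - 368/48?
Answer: -20/3 ≈ -6.6667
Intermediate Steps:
c(K, u) = 1 (c(K, u) = 0 + 1 = 1)
c((0 + 6)/(-3 + 7), -21) - 368/48 = 1 - 368/48 = 1 - 368*1/48 = 1 - 23/3 = -20/3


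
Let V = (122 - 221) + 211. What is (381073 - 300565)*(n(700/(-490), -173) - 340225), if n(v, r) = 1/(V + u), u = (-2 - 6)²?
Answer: -1205196689073/44 ≈ -2.7391e+10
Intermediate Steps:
u = 64 (u = (-8)² = 64)
V = 112 (V = -99 + 211 = 112)
n(v, r) = 1/176 (n(v, r) = 1/(112 + 64) = 1/176)
(381073 - 300565)*(n(700/(-490), -173) - 340225) = (381073 - 300565)*(1/176 - 340225) = 80508*(-59879599/176) = -1205196689073/44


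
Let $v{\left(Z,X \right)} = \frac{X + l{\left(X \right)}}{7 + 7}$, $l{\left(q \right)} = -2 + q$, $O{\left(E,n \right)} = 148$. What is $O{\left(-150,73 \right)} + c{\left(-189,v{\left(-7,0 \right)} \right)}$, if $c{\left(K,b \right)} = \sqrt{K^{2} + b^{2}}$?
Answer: $148 + \frac{\sqrt{1750330}}{7} \approx 337.0$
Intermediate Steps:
$v{\left(Z,X \right)} = - \frac{1}{7} + \frac{X}{7}$ ($v{\left(Z,X \right)} = \frac{X + \left(-2 + X\right)}{7 + 7} = \frac{-2 + 2 X}{14} = \left(-2 + 2 X\right) \frac{1}{14} = - \frac{1}{7} + \frac{X}{7}$)
$O{\left(-150,73 \right)} + c{\left(-189,v{\left(-7,0 \right)} \right)} = 148 + \sqrt{\left(-189\right)^{2} + \left(- \frac{1}{7} + \frac{1}{7} \cdot 0\right)^{2}} = 148 + \sqrt{35721 + \left(- \frac{1}{7} + 0\right)^{2}} = 148 + \sqrt{35721 + \left(- \frac{1}{7}\right)^{2}} = 148 + \sqrt{35721 + \frac{1}{49}} = 148 + \sqrt{\frac{1750330}{49}} = 148 + \frac{\sqrt{1750330}}{7}$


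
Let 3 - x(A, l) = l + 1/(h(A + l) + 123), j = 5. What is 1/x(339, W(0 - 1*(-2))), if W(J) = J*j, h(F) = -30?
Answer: -93/652 ≈ -0.14264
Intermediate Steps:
W(J) = 5*J (W(J) = J*5 = 5*J)
x(A, l) = 278/93 - l (x(A, l) = 3 - (l + 1/(-30 + 123)) = 3 - (l + 1/93) = 3 - (1/93 + l) = 3 + (-1/93 - l) = 278/93 - l)
1/x(339, W(0 - 1*(-2))) = 1/(278/93 - 5*(0 - 1*(-2))) = 1/(278/93 - 5*(0 + 2)) = 1/(278/93 - 5*2) = 1/(278/93 - 1*10) = 1/(278/93 - 10) = 1/(-652/93) = -93/652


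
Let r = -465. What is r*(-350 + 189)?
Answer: 74865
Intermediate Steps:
r*(-350 + 189) = -465*(-350 + 189) = -465*(-161) = 74865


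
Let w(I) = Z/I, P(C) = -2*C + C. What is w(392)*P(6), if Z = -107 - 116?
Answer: 669/196 ≈ 3.4133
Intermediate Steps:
Z = -223
P(C) = -C
w(I) = -223/I
w(392)*P(6) = (-223/392)*(-1*6) = -223*1/392*(-6) = -223/392*(-6) = 669/196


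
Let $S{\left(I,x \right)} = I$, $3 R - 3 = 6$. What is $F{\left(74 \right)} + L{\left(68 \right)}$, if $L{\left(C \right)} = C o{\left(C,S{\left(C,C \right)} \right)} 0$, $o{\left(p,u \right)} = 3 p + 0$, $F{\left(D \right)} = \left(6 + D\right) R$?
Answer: $240$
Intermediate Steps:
$R = 3$ ($R = 1 + \frac{1}{3} \cdot 6 = 1 + 2 = 3$)
$F{\left(D \right)} = 18 + 3 D$ ($F{\left(D \right)} = \left(6 + D\right) 3 = 18 + 3 D$)
$o{\left(p,u \right)} = 3 p$
$L{\left(C \right)} = 0$ ($L{\left(C \right)} = C 3 C 0 = 3 C^{2} \cdot 0 = 0$)
$F{\left(74 \right)} + L{\left(68 \right)} = \left(18 + 3 \cdot 74\right) + 0 = \left(18 + 222\right) + 0 = 240 + 0 = 240$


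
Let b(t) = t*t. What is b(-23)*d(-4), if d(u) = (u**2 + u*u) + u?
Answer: 14812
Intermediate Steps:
d(u) = u + 2*u**2 (d(u) = (u**2 + u**2) + u = 2*u**2 + u = u + 2*u**2)
b(t) = t**2
b(-23)*d(-4) = (-23)**2*(-4*(1 + 2*(-4))) = 529*(-4*(1 - 8)) = 529*(-4*(-7)) = 529*28 = 14812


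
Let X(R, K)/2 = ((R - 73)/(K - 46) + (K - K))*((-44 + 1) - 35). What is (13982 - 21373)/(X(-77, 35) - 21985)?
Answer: 81301/265235 ≈ 0.30652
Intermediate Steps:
X(R, K) = -156*(-73 + R)/(-46 + K) (X(R, K) = 2*(((R - 73)/(K - 46) + (K - K))*((-44 + 1) - 35)) = 2*(((-73 + R)/(-46 + K) + 0)*(-43 - 35)) = 2*(((-73 + R)/(-46 + K) + 0)*(-78)) = 2*(((-73 + R)/(-46 + K))*(-78)) = 2*(-78*(-73 + R)/(-46 + K)) = -156*(-73 + R)/(-46 + K))
(13982 - 21373)/(X(-77, 35) - 21985) = (13982 - 21373)/(156*(73 - 1*(-77))/(-46 + 35) - 21985) = -7391/(156*(73 + 77)/(-11) - 21985) = -7391/(156*(-1/11)*150 - 21985) = -7391/(-23400/11 - 21985) = -7391/(-265235/11) = -7391*(-11/265235) = 81301/265235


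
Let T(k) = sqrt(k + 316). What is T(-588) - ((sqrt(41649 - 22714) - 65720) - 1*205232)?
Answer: 270952 - sqrt(18935) + 4*I*sqrt(17) ≈ 2.7081e+5 + 16.492*I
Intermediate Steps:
T(k) = sqrt(316 + k)
T(-588) - ((sqrt(41649 - 22714) - 65720) - 1*205232) = sqrt(316 - 588) - ((sqrt(41649 - 22714) - 65720) - 1*205232) = sqrt(-272) - ((sqrt(18935) - 65720) - 205232) = 4*I*sqrt(17) - ((-65720 + sqrt(18935)) - 205232) = 4*I*sqrt(17) - (-270952 + sqrt(18935)) = 4*I*sqrt(17) + (270952 - sqrt(18935)) = 270952 - sqrt(18935) + 4*I*sqrt(17)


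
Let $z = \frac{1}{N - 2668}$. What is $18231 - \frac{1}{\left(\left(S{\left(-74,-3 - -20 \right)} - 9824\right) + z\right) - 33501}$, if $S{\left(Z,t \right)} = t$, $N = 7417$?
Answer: $\frac{3749564141370}{205669691} \approx 18231.0$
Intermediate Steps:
$z = \frac{1}{4749}$ ($z = \frac{1}{7417 - 2668} = \frac{1}{4749} \approx 0.00021057$)
$18231 - \frac{1}{\left(\left(S{\left(-74,-3 - -20 \right)} - 9824\right) + z\right) - 33501} = 18231 - \frac{1}{\left(\left(\left(-3 - -20\right) - 9824\right) + \frac{1}{4749}\right) - 33501} = 18231 - \frac{1}{\left(\left(\left(-3 + 20\right) - 9824\right) + \frac{1}{4749}\right) - 33501} = 18231 - \frac{1}{\left(\left(17 - 9824\right) + \frac{1}{4749}\right) - 33501} = 18231 - \frac{1}{\left(-9807 + \frac{1}{4749}\right) - 33501} = 18231 - \frac{1}{- \frac{46573442}{4749} - 33501} = 18231 - \frac{1}{- \frac{205669691}{4749}} = 18231 - - \frac{4749}{205669691} = 18231 + \frac{4749}{205669691} = \frac{3749564141370}{205669691}$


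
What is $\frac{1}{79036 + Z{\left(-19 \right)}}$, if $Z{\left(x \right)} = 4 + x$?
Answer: $\frac{1}{79021} \approx 1.2655 \cdot 10^{-5}$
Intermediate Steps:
$\frac{1}{79036 + Z{\left(-19 \right)}} = \frac{1}{79036 + \left(4 - 19\right)} = \frac{1}{79036 - 15} = \frac{1}{79021}$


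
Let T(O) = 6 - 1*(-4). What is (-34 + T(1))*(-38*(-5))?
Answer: -4560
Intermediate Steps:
T(O) = 10 (T(O) = 6 + 4 = 10)
(-34 + T(1))*(-38*(-5)) = (-34 + 10)*(-38*(-5)) = -24*190 = -4560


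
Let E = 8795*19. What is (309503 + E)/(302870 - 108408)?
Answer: 238304/97231 ≈ 2.4509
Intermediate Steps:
E = 167105
(309503 + E)/(302870 - 108408) = (309503 + 167105)/(302870 - 108408) = 476608/194462 = 476608*(1/194462) = 238304/97231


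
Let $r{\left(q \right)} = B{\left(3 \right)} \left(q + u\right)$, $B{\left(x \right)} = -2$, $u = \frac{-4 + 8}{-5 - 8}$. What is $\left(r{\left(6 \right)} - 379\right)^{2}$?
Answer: $\frac{25755625}{169} \approx 1.524 \cdot 10^{5}$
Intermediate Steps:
$u = - \frac{4}{13}$ ($u = \frac{4}{-13} = 4 \left(- \frac{1}{13}\right) = - \frac{4}{13} \approx -0.30769$)
$r{\left(q \right)} = \frac{8}{13} - 2 q$ ($r{\left(q \right)} = - 2 \left(q - \frac{4}{13}\right) = - 2 \left(- \frac{4}{13} + q\right) = \frac{8}{13} - 2 q$)
$\left(r{\left(6 \right)} - 379\right)^{2} = \left(\left(\frac{8}{13} - 12\right) - 379\right)^{2} = \left(- \frac{148}{13} - 379\right)^{2} = \left(- \frac{5075}{13}\right)^{2} = \frac{25755625}{169}$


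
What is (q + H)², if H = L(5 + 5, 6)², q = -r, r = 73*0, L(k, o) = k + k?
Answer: 160000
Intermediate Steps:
L(k, o) = 2*k
r = 0
q = 0 (q = -1*0 = 0)
H = 400 (H = (2*(5 + 5))² = (2*10)² = 20² = 400)
(q + H)² = (0 + 400)² = 400² = 160000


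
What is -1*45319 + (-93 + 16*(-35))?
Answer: -45972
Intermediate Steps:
-1*45319 + (-93 + 16*(-35)) = -45319 + (-93 - 560) = -45319 - 653 = -45972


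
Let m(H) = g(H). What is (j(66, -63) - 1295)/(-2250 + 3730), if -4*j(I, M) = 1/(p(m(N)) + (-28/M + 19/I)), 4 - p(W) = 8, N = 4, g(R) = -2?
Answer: -1675631/1915120 ≈ -0.87495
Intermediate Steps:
m(H) = -2
p(W) = -4 (p(W) = 4 - 1*8 = 4 - 8 = -4)
j(I, M) = -1/(4*(-4 - 28/M + 19/I)) (j(I, M) = -1/(4*(-4 + (-28/M + 19/I))) = -1/(4*(-4 - 28/M + 19/I)))
(j(66, -63) - 1295)/(-2250 + 3730) = ((¼)*66*(-63)/(-19*(-63) + 28*66 + 4*66*(-63)) - 1295)/(-2250 + 3730) = ((¼)*66*(-63)/(1197 + 1848 - 16632) - 1295)/1480 = ((¼)*66*(-63)/(-13587) - 1295)*(1/1480) = ((¼)*66*(-63)*(-1/13587) - 1295)*(1/1480) = (99/1294 - 1295)*(1/1480) = -1675631/1294*1/1480 = -1675631/1915120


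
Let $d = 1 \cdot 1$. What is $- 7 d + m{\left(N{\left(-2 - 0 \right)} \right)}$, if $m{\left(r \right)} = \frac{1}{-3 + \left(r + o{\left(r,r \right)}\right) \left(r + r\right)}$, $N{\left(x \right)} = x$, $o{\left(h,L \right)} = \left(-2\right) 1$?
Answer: $- \frac{90}{13} \approx -6.9231$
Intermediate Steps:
$d = 1$
$o{\left(h,L \right)} = -2$
$m{\left(r \right)} = \frac{1}{-3 + 2 r \left(-2 + r\right)}$ ($m{\left(r \right)} = \frac{1}{-3 + \left(r - 2\right) \left(r + r\right)} = \frac{1}{-3 + \left(-2 + r\right) 2 r} = \frac{1}{-3 + 2 r \left(-2 + r\right)}$)
$- 7 d + m{\left(N{\left(-2 - 0 \right)} \right)} = \left(-7\right) 1 + \frac{1}{-3 - 4 \left(-2 - 0\right) + 2 \left(-2 - 0\right)^{2}} = -7 + \frac{1}{-3 - 4 \left(-2 + 0\right) + 2 \left(-2 + 0\right)^{2}} = -7 + \frac{1}{-3 - -8 + 2 \left(-2\right)^{2}} = -7 + \frac{1}{-3 + 8 + 2 \cdot 4} = -7 + \frac{1}{-3 + 8 + 8} = -7 + \frac{1}{13} = - \frac{90}{13}$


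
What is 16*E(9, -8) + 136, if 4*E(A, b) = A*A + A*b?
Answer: 172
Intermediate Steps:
E(A, b) = A²/4 + A*b/4 (E(A, b) = (A*A + A*b)/4 = (A² + A*b)/4 = A²/4 + A*b/4)
16*E(9, -8) + 136 = 16*((¼)*9*(9 - 8)) + 136 = 16*((¼)*9*1) + 136 = 16*(9/4) + 136 = 36 + 136 = 172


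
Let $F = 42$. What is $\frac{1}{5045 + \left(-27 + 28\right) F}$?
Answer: $\frac{1}{5087} \approx 0.00019658$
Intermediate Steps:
$\frac{1}{5045 + \left(-27 + 28\right) F} = \frac{1}{5045 + \left(-27 + 28\right) 42} = \frac{1}{5045 + 1 \cdot 42} = \frac{1}{5045 + 42} = \frac{1}{5087}$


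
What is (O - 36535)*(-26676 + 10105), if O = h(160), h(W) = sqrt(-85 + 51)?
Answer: 605421485 - 16571*I*sqrt(34) ≈ 6.0542e+8 - 96625.0*I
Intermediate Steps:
h(W) = I*sqrt(34) (h(W) = sqrt(-34) = I*sqrt(34))
O = I*sqrt(34) ≈ 5.8309*I
(O - 36535)*(-26676 + 10105) = (I*sqrt(34) - 36535)*(-26676 + 10105) = (-36535 + I*sqrt(34))*(-16571) = 605421485 - 16571*I*sqrt(34)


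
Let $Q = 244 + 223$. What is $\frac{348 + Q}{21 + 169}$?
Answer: $\frac{163}{38} \approx 4.2895$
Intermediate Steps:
$Q = 467$
$\frac{348 + Q}{21 + 169} = \frac{348 + 467}{21 + 169} = \frac{815}{190} = 815 \cdot \frac{1}{190} = \frac{163}{38}$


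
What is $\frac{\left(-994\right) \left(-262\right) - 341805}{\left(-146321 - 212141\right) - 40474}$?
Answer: $\frac{81377}{398936} \approx 0.20399$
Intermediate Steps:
$\frac{\left(-994\right) \left(-262\right) - 341805}{\left(-146321 - 212141\right) - 40474} = \frac{260428 - 341805}{-358462 - 40474} = \frac{260428 - 341805}{-398936} = \left(-81377\right) \left(- \frac{1}{398936}\right) = \frac{81377}{398936}$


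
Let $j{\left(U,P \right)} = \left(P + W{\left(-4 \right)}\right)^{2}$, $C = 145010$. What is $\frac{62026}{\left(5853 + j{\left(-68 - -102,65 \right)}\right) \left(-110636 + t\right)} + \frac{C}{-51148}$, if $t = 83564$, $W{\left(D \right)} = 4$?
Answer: $- \frac{5208833260991}{1837122406848} \approx -2.8353$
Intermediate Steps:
$j{\left(U,P \right)} = \left(4 + P\right)^{2}$ ($j{\left(U,P \right)} = \left(P + 4\right)^{2} = \left(4 + P\right)^{2}$)
$\frac{62026}{\left(5853 + j{\left(-68 - -102,65 \right)}\right) \left(-110636 + t\right)} + \frac{C}{-51148} = \frac{62026}{\left(5853 + \left(4 + 65\right)^{2}\right) \left(-110636 + 83564\right)} + \frac{145010}{-51148} = \frac{62026}{\left(5853 + 69^{2}\right) \left(-27072\right)} + 145010 \left(- \frac{1}{51148}\right) = \frac{62026}{\left(5853 + 4761\right) \left(-27072\right)} - \frac{72505}{25574} = \frac{62026}{10614 \left(-27072\right)} - \frac{72505}{25574} = \frac{62026}{-287342208} - \frac{72505}{25574} = 62026 \left(- \frac{1}{287342208}\right) - \frac{72505}{25574} = - \frac{31013}{143671104} - \frac{72505}{25574} = - \frac{5208833260991}{1837122406848}$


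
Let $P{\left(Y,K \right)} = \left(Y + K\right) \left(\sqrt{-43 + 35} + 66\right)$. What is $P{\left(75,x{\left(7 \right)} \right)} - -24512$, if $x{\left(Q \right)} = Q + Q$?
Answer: $30386 + 178 i \sqrt{2} \approx 30386.0 + 251.73 i$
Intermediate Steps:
$x{\left(Q \right)} = 2 Q$
$P{\left(Y,K \right)} = \left(66 + 2 i \sqrt{2}\right) \left(K + Y\right)$ ($P{\left(Y,K \right)} = \left(K + Y\right) \left(\sqrt{-8} + 66\right) = \left(K + Y\right) \left(2 i \sqrt{2} + 66\right) = \left(K + Y\right) \left(66 + 2 i \sqrt{2}\right) = \left(66 + 2 i \sqrt{2}\right) \left(K + Y\right)$)
$P{\left(75,x{\left(7 \right)} \right)} - -24512 = \left(66 \cdot 2 \cdot 7 + 66 \cdot 75 + 2 i 2 \cdot 7 \sqrt{2} + 2 i 75 \sqrt{2}\right) - -24512 = \left(66 \cdot 14 + 4950 + 2 i 14 \sqrt{2} + 150 i \sqrt{2}\right) + 24512 = \left(924 + 4950 + 28 i \sqrt{2} + 150 i \sqrt{2}\right) + 24512 = \left(5874 + 178 i \sqrt{2}\right) + 24512 = 30386 + 178 i \sqrt{2}$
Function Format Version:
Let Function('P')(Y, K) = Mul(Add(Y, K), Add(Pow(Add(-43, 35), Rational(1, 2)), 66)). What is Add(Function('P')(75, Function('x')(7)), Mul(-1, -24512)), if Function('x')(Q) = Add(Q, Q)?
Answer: Add(30386, Mul(178, I, Pow(2, Rational(1, 2)))) ≈ Add(30386., Mul(251.73, I))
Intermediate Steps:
Function('x')(Q) = Mul(2, Q)
Function('P')(Y, K) = Mul(Add(66, Mul(2, I, Pow(2, Rational(1, 2)))), Add(K, Y)) (Function('P')(Y, K) = Mul(Add(K, Y), Add(Pow(-8, Rational(1, 2)), 66)) = Mul(Add(K, Y), Add(Mul(2, I, Pow(2, Rational(1, 2))), 66)) = Mul(Add(K, Y), Add(66, Mul(2, I, Pow(2, Rational(1, 2))))) = Mul(Add(66, Mul(2, I, Pow(2, Rational(1, 2)))), Add(K, Y)))
Add(Function('P')(75, Function('x')(7)), Mul(-1, -24512)) = Add(Add(Mul(66, Mul(2, 7)), Mul(66, 75), Mul(2, I, Mul(2, 7), Pow(2, Rational(1, 2))), Mul(2, I, 75, Pow(2, Rational(1, 2)))), Mul(-1, -24512)) = Add(Add(Mul(66, 14), 4950, Mul(2, I, 14, Pow(2, Rational(1, 2))), Mul(150, I, Pow(2, Rational(1, 2)))), 24512) = Add(Add(924, 4950, Mul(28, I, Pow(2, Rational(1, 2))), Mul(150, I, Pow(2, Rational(1, 2)))), 24512) = Add(Add(5874, Mul(178, I, Pow(2, Rational(1, 2)))), 24512) = Add(30386, Mul(178, I, Pow(2, Rational(1, 2))))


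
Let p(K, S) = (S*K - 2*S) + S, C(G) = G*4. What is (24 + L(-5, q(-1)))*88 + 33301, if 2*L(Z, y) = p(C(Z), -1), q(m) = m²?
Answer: 36337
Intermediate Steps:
C(G) = 4*G
p(K, S) = -S + K*S (p(K, S) = (K*S - 2*S) + S = (-2*S + K*S) + S = -S + K*S)
L(Z, y) = ½ - 2*Z (L(Z, y) = (-(-1 + 4*Z))/2 = (1 - 4*Z)/2 = ½ - 2*Z)
(24 + L(-5, q(-1)))*88 + 33301 = (24 + (½ - 2*(-5)))*88 + 33301 = (24 + (½ + 10))*88 + 33301 = (24 + 21/2)*88 + 33301 = (69/2)*88 + 33301 = 3036 + 33301 = 36337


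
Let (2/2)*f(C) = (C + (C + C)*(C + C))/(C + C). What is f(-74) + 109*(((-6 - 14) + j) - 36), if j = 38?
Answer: -4219/2 ≈ -2109.5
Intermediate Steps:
f(C) = (C + 4*C²)/(2*C) (f(C) = (C + (C + C)*(C + C))/(C + C) = (C + (2*C)*(2*C))/((2*C)) = (C + 4*C²)*(1/(2*C)) = (C + 4*C²)/(2*C))
f(-74) + 109*(((-6 - 14) + j) - 36) = (½ + 2*(-74)) + 109*(((-6 - 14) + 38) - 36) = (½ - 148) + 109*((-20 + 38) - 36) = -295/2 + 109*(18 - 36) = -295/2 + 109*(-18) = -295/2 - 1962 = -4219/2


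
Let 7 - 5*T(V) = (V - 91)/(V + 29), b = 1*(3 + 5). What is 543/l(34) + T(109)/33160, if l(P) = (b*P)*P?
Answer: 259017173/4408290400 ≈ 0.058757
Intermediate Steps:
b = 8 (b = 1*8 = 8)
T(V) = 7/5 - (-91 + V)/(5*(29 + V)) (T(V) = 7/5 - (V - 91)/(5*(V + 29)) = 7/5 - (-91 + V)/(5*(29 + V)))
l(P) = 8*P² (l(P) = (8*P)*P = 8*P²)
543/l(34) + T(109)/33160 = 543/((8*34²)) + (6*(49 + 109)/(5*(29 + 109)))/33160 = 543/((8*1156)) + ((6/5)*158/138)*(1/33160) = 543/9248 + ((6/5)*(1/138)*158)*(1/33160) = 543*(1/9248) + (158/115)*(1/33160) = 543/9248 + 79/1906700 = 259017173/4408290400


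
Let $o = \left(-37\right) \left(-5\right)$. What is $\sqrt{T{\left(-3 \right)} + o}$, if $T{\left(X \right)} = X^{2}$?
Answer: $\sqrt{194} \approx 13.928$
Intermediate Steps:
$o = 185$
$\sqrt{T{\left(-3 \right)} + o} = \sqrt{\left(-3\right)^{2} + 185} = \sqrt{9 + 185} = \sqrt{194}$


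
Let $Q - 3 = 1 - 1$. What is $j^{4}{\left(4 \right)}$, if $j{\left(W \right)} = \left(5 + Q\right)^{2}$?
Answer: $16777216$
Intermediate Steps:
$Q = 3$ ($Q = 3 + \left(1 - 1\right) = 3 + 0 = 3$)
$j{\left(W \right)} = 64$ ($j{\left(W \right)} = \left(5 + 3\right)^{2} = 8^{2} = 64$)
$j^{4}{\left(4 \right)} = 64^{4} = 16777216$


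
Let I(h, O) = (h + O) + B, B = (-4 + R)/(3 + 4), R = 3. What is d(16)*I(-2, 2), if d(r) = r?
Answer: -16/7 ≈ -2.2857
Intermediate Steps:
B = -⅐ (B = (-4 + 3)/(3 + 4) = -1/7 = -1*⅐ = -⅐ ≈ -0.14286)
I(h, O) = -⅐ + O + h (I(h, O) = (h + O) - ⅐ = (O + h) - ⅐ = -⅐ + O + h)
d(16)*I(-2, 2) = 16*(-⅐ + 2 - 2) = 16*(-⅐) = -16/7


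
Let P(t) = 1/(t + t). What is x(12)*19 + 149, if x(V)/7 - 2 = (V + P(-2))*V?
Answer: 19168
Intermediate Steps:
P(t) = 1/(2*t)
x(V) = 14 + 7*V*(-¼ + V) (x(V) = 14 + 7*((V + (½)/(-2))*V) = 14 + 7*((V + (½)*(-½))*V) = 14 + 7*((V - ¼)*V) = 14 + 7*((-¼ + V)*V) = 14 + 7*(V*(-¼ + V)) = 14 + 7*V*(-¼ + V))
x(12)*19 + 149 = (14 + 7*12² - 7/4*12)*19 + 149 = (14 + 7*144 - 21)*19 + 149 = (14 + 1008 - 21)*19 + 149 = 1001*19 + 149 = 19019 + 149 = 19168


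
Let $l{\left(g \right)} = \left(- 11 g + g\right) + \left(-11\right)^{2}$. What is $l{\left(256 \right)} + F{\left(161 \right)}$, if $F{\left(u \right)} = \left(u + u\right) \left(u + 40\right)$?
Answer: $62283$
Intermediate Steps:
$F{\left(u \right)} = 2 u \left(40 + u\right)$
$l{\left(g \right)} = 121 - 10 g$ ($l{\left(g \right)} = - 10 g + 121 = 121 - 10 g$)
$l{\left(256 \right)} + F{\left(161 \right)} = \left(121 - 2560\right) + 2 \cdot 161 \left(40 + 161\right) = \left(121 - 2560\right) + 2 \cdot 161 \cdot 201 = -2439 + 64722 = 62283$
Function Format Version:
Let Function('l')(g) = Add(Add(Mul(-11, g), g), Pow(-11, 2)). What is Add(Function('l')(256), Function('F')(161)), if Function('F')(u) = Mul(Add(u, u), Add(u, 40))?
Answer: 62283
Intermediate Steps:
Function('F')(u) = Mul(2, u, Add(40, u)) (Function('F')(u) = Mul(Mul(2, u), Add(40, u)) = Mul(2, u, Add(40, u)))
Function('l')(g) = Add(121, Mul(-10, g)) (Function('l')(g) = Add(Mul(-10, g), 121) = Add(121, Mul(-10, g)))
Add(Function('l')(256), Function('F')(161)) = Add(Add(121, Mul(-10, 256)), Mul(2, 161, Add(40, 161))) = Add(Add(121, -2560), Mul(2, 161, 201)) = Add(-2439, 64722) = 62283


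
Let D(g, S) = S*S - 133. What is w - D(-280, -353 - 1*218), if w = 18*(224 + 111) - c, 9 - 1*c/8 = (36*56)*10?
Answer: -158670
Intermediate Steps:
D(g, S) = -133 + S² (D(g, S) = S² - 133 = -133 + S²)
c = -161208 (c = 72 - 8*36*56*10 = 72 - 16128*10 = 72 - 8*20160 = 72 - 161280 = -161208)
w = 167238 (w = 18*(224 + 111) - 1*(-161208) = 18*335 + 161208 = 6030 + 161208 = 167238)
w - D(-280, -353 - 1*218) = 167238 - (-133 + (-353 - 1*218)²) = 167238 - (-133 + (-353 - 218)²) = 167238 - (-133 + (-571)²) = 167238 - (-133 + 326041) = 167238 - 1*325908 = 167238 - 325908 = -158670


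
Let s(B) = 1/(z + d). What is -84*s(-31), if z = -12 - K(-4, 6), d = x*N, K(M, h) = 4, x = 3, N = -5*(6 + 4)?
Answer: 42/83 ≈ 0.50602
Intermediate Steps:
N = -50 (N = -5*10 = -50)
d = -150 (d = 3*(-50) = -150)
z = -16 (z = -12 - 1*4 = -12 - 4 = -16)
s(B) = -1/166 (s(B) = 1/(-16 - 150) = 1/(-166) = -1/166)
-84*s(-31) = -84*(-1/166) = 42/83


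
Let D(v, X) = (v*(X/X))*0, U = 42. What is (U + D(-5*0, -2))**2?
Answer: 1764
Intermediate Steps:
D(v, X) = 0 (D(v, X) = (v*1)*0 = v*0 = 0)
(U + D(-5*0, -2))**2 = (42 + 0)**2 = 42**2 = 1764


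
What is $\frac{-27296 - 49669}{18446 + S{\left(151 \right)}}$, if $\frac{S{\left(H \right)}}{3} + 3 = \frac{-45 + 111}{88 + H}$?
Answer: $- \frac{18394635}{4406641} \approx -4.1743$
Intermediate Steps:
$S{\left(H \right)} = -9 + \frac{198}{88 + H}$ ($S{\left(H \right)} = -9 + 3 \frac{-45 + 111}{88 + H} = -9 + 3 \frac{66}{88 + H} = -9 + \frac{198}{88 + H}$)
$\frac{-27296 - 49669}{18446 + S{\left(151 \right)}} = \frac{-27296 - 49669}{18446 + \frac{9 \left(-66 - 151\right)}{88 + 151}} = - \frac{76965}{18446 + \frac{9 \left(-66 - 151\right)}{239}} = - \frac{76965}{18446 + 9 \cdot \frac{1}{239} \left(-217\right)} = - \frac{76965}{18446 - \frac{1953}{239}} = - \frac{76965}{\frac{4406641}{239}} = \left(-76965\right) \frac{239}{4406641} = - \frac{18394635}{4406641}$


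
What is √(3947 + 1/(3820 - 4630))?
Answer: √31970690/90 ≈ 62.825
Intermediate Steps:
√(3947 + 1/(3820 - 4630)) = √(3947 + 1/(-810)) = √(3947 - 1/810) = √(3197069/810) = √31970690/90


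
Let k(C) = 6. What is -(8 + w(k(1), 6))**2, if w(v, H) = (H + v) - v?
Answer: -196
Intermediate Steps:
w(v, H) = H
-(8 + w(k(1), 6))**2 = -(8 + 6)**2 = -1*14**2 = -1*196 = -196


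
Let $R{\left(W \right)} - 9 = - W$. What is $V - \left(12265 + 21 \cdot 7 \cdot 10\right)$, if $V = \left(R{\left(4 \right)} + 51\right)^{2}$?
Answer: $-10599$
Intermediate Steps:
$R{\left(W \right)} = 9 - W$
$V = 3136$ ($V = \left(\left(9 - 4\right) + 51\right)^{2} = \left(5 + 51\right)^{2} = 56^{2} = 3136$)
$V - \left(12265 + 21 \cdot 7 \cdot 10\right) = 3136 - \left(12265 + 21 \cdot 7 \cdot 10\right) = 3136 - 13735 = -10599$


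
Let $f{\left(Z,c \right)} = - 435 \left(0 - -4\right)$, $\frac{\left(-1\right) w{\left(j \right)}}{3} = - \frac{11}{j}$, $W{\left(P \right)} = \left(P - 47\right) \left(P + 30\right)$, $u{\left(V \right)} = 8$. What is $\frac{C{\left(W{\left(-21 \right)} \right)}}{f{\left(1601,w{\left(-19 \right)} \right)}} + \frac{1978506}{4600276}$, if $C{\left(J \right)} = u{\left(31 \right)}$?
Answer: $\frac{18509773}{43502610} \approx 0.42549$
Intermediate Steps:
$W{\left(P \right)} = \left(-47 + P\right) \left(30 + P\right)$
$C{\left(J \right)} = 8$
$w{\left(j \right)} = \frac{33}{j}$ ($w{\left(j \right)} = - 3 \left(- \frac{11}{j}\right) = \frac{33}{j}$)
$f{\left(Z,c \right)} = -1740$ ($f{\left(Z,c \right)} = - 435 \left(0 + 4\right) = \left(-435\right) 4 = -1740$)
$\frac{C{\left(W{\left(-21 \right)} \right)}}{f{\left(1601,w{\left(-19 \right)} \right)}} + \frac{1978506}{4600276} = \frac{8}{-1740} + \frac{1978506}{4600276} = 8 \left(- \frac{1}{1740}\right) + 1978506 \cdot \frac{1}{4600276} = - \frac{2}{435} + \frac{43011}{100006} = \frac{18509773}{43502610}$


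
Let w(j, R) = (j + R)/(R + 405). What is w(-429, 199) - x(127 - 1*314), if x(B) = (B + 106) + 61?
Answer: 5925/302 ≈ 19.619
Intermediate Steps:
w(j, R) = (R + j)/(405 + R)
x(B) = 167 + B (x(B) = (106 + B) + 61 = 167 + B)
w(-429, 199) - x(127 - 1*314) = (199 - 429)/(405 + 199) - (167 + (127 - 1*314)) = -230/604 - (167 + (127 - 314)) = (1/604)*(-230) - (167 - 187) = -115/302 - 1*(-20) = -115/302 + 20 = 5925/302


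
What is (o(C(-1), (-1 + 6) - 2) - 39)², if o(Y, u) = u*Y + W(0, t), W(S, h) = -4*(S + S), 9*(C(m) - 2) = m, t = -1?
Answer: 10000/9 ≈ 1111.1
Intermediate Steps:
C(m) = 2 + m/9
W(S, h) = -8*S
o(Y, u) = Y*u (o(Y, u) = u*Y - 8*0 = Y*u + 0 = Y*u)
(o(C(-1), (-1 + 6) - 2) - 39)² = ((2 + (⅑)*(-1))*((-1 + 6) - 2) - 39)² = ((2 - ⅑)*(5 - 2) - 39)² = ((17/9)*3 - 39)² = (17/3 - 39)² = (-100/3)² = 10000/9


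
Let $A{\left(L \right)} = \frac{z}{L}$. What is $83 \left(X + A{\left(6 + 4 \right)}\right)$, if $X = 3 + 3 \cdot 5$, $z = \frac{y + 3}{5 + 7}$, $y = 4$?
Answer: $\frac{179861}{120} \approx 1498.8$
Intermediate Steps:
$z = \frac{7}{12}$ ($z = \frac{4 + 3}{5 + 7} = \frac{7}{12} \approx 0.58333$)
$A{\left(L \right)} = \frac{7}{12 L}$
$X = 18$ ($X = 3 + 15 = 18$)
$83 \left(X + A{\left(6 + 4 \right)}\right) = 83 \left(18 + \frac{7}{12 \left(6 + 4\right)}\right) = 83 \left(18 + \frac{7}{12 \cdot 10}\right) = 83 \left(18 + \frac{7}{12} \cdot \frac{1}{10}\right) = 83 \left(18 + \frac{7}{120}\right) = 83 \cdot \frac{2167}{120} = \frac{179861}{120}$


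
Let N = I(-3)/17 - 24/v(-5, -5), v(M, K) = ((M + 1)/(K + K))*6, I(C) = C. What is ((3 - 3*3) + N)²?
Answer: 75625/289 ≈ 261.68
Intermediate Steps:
v(M, K) = 3*(1 + M)/K (v(M, K) = ((1 + M)/((2*K)))*6 = ((1 + M)*(1/(2*K)))*6 = ((1 + M)/(2*K))*6 = 3*(1 + M)/K)
N = -173/17 (N = -3/17 - 24*(-5/(3*(1 - 5))) = -3*1/17 - 24/(3*(-⅕)*(-4)) = -3/17 - 24/12/5 = -3/17 - 24*5/12 = -3/17 - 10 = -173/17 ≈ -10.176)
((3 - 3*3) + N)² = ((3 - 3*3) - 173/17)² = ((3 - 9) - 173/17)² = (-6 - 173/17)² = (-275/17)² = 75625/289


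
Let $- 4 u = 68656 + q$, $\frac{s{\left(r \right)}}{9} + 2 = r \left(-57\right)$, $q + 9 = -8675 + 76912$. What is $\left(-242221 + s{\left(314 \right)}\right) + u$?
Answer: $-437542$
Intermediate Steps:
$q = 68228$ ($q = -9 + \left(-8675 + 76912\right) = -9 + 68237 = 68228$)
$s{\left(r \right)} = -18 - 513 r$ ($s{\left(r \right)} = -18 + 9 r \left(-57\right) = -18 + 9 \left(- 57 r\right) = -18 - 513 r$)
$u = -34221$ ($u = - \frac{68656 + 68228}{4} = \left(- \frac{1}{4}\right) 136884 = -34221$)
$\left(-242221 + s{\left(314 \right)}\right) + u = \left(-242221 - 161100\right) - 34221 = -403321 - 34221 = -437542$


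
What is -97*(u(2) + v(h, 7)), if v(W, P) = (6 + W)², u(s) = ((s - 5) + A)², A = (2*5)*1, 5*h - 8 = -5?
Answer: -224458/25 ≈ -8978.3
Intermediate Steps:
h = ⅗ (h = 8/5 + (⅕)*(-5) = 8/5 - 1 = ⅗ ≈ 0.60000)
A = 10 (A = 10*1 = 10)
u(s) = (5 + s)² (u(s) = ((s - 5) + 10)² = ((-5 + s) + 10)² = (5 + s)²)
-97*(u(2) + v(h, 7)) = -97*((5 + 2)² + (6 + ⅗)²) = -97*(7² + (33/5)²) = -97*(49 + 1089/25) = -97*2314/25 = -224458/25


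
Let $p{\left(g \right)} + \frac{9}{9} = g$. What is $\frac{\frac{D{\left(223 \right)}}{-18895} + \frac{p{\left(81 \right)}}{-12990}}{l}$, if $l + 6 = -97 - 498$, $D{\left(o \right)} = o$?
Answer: $\frac{440837}{14751307605} \approx 2.9885 \cdot 10^{-5}$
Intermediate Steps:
$p{\left(g \right)} = -1 + g$
$l = -601$ ($l = -6 - 595 = -601$)
$\frac{\frac{D{\left(223 \right)}}{-18895} + \frac{p{\left(81 \right)}}{-12990}}{l} = \frac{\frac{223}{-18895} + \frac{-1 + 81}{-12990}}{-601} = \left(223 \left(- \frac{1}{18895}\right) + 80 \left(- \frac{1}{12990}\right)\right) \left(- \frac{1}{601}\right) = \left(- \frac{223}{18895} - \frac{8}{1299}\right) \left(- \frac{1}{601}\right) = \left(- \frac{440837}{24544605}\right) \left(- \frac{1}{601}\right) = \frac{440837}{14751307605}$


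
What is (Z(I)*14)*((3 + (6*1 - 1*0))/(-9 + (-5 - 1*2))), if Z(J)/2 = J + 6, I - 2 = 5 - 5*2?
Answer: -189/4 ≈ -47.250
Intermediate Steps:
I = -3 (I = 2 + (5 - 5*2) = 2 + (5 - 10) = 2 - 5 = -3)
Z(J) = 12 + 2*J (Z(J) = 2*(J + 6) = 2*(6 + J) = 12 + 2*J)
(Z(I)*14)*((3 + (6*1 - 1*0))/(-9 + (-5 - 1*2))) = ((12 + 2*(-3))*14)*((3 + (6*1 - 1*0))/(-9 + (-5 - 1*2))) = ((12 - 6)*14)*((3 + (6 + 0))/(-9 + (-5 - 2))) = (6*14)*((3 + 6)/(-9 - 7)) = 84*(9/(-16)) = 84*(9*(-1/16)) = 84*(-9/16) = -189/4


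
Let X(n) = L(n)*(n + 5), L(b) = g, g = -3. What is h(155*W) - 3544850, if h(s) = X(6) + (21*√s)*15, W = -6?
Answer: -3544883 + 315*I*√930 ≈ -3.5449e+6 + 9606.2*I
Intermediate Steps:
L(b) = -3
X(n) = -15 - 3*n (X(n) = -3*(n + 5) = -3*(5 + n) = -15 - 3*n)
h(s) = -33 + 315*√s (h(s) = (-15 - 3*6) + (21*√s)*15 = (-15 - 18) + 315*√s = -33 + 315*√s)
h(155*W) - 3544850 = (-33 + 315*√(155*(-6))) - 3544850 = (-33 + 315*√(-930)) - 3544850 = (-33 + 315*(I*√930)) - 3544850 = (-33 + 315*I*√930) - 3544850 = -3544883 + 315*I*√930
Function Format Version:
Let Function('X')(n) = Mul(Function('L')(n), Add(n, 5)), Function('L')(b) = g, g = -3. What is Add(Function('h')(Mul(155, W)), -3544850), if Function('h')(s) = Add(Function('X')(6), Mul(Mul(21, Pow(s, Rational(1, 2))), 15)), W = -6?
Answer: Add(-3544883, Mul(315, I, Pow(930, Rational(1, 2)))) ≈ Add(-3.5449e+6, Mul(9606.2, I))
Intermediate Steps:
Function('L')(b) = -3
Function('X')(n) = Add(-15, Mul(-3, n)) (Function('X')(n) = Mul(-3, Add(n, 5)) = Mul(-3, Add(5, n)) = Add(-15, Mul(-3, n)))
Function('h')(s) = Add(-33, Mul(315, Pow(s, Rational(1, 2)))) (Function('h')(s) = Add(Add(-15, Mul(-3, 6)), Mul(Mul(21, Pow(s, Rational(1, 2))), 15)) = Add(Add(-15, -18), Mul(315, Pow(s, Rational(1, 2)))) = Add(-33, Mul(315, Pow(s, Rational(1, 2)))))
Add(Function('h')(Mul(155, W)), -3544850) = Add(Add(-33, Mul(315, Pow(Mul(155, -6), Rational(1, 2)))), -3544850) = Add(Add(-33, Mul(315, Pow(-930, Rational(1, 2)))), -3544850) = Add(Add(-33, Mul(315, Mul(I, Pow(930, Rational(1, 2))))), -3544850) = Add(Add(-33, Mul(315, I, Pow(930, Rational(1, 2)))), -3544850) = Add(-3544883, Mul(315, I, Pow(930, Rational(1, 2))))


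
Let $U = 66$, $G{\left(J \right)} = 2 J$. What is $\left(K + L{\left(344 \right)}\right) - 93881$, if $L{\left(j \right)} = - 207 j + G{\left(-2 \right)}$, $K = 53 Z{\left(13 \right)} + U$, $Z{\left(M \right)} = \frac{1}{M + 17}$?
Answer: $- \frac{4950757}{30} \approx -1.6503 \cdot 10^{5}$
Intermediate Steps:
$Z{\left(M \right)} = \frac{1}{17 + M}$
$K = \frac{2033}{30}$ ($K = \frac{53}{17 + 13} + 66 = \frac{53}{30} + 66 = \frac{2033}{30} \approx 67.767$)
$L{\left(j \right)} = -4 - 207 j$ ($L{\left(j \right)} = - 207 j + 2 \left(-2\right) = - 207 j - 4 = -4 - 207 j$)
$\left(K + L{\left(344 \right)}\right) - 93881 = \left(\frac{2033}{30} - 71212\right) - 93881 = - \frac{2134327}{30} - 93881 = - \frac{4950757}{30}$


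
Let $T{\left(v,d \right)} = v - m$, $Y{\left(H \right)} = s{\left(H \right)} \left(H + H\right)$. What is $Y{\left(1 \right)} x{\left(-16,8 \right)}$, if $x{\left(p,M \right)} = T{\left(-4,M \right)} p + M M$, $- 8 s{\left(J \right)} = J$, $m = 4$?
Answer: $-48$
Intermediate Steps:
$s{\left(J \right)} = - \frac{J}{8}$
$Y{\left(H \right)} = - \frac{H^{2}}{4}$ ($Y{\left(H \right)} = - \frac{H}{8} \left(H + H\right) = - \frac{H}{8} \cdot 2 H = - \frac{H^{2}}{4}$)
$T{\left(v,d \right)} = -4 + v$ ($T{\left(v,d \right)} = v - 4 = -4 + v$)
$x{\left(p,M \right)} = M^{2} - 8 p$ ($x{\left(p,M \right)} = \left(-4 - 4\right) p + M M = - 8 p + M^{2} = M^{2} - 8 p$)
$Y{\left(1 \right)} x{\left(-16,8 \right)} = - \frac{1^{2}}{4} \left(8^{2} - -128\right) = \left(- \frac{1}{4}\right) 1 \left(64 + 128\right) = \left(- \frac{1}{4}\right) 192 = -48$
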